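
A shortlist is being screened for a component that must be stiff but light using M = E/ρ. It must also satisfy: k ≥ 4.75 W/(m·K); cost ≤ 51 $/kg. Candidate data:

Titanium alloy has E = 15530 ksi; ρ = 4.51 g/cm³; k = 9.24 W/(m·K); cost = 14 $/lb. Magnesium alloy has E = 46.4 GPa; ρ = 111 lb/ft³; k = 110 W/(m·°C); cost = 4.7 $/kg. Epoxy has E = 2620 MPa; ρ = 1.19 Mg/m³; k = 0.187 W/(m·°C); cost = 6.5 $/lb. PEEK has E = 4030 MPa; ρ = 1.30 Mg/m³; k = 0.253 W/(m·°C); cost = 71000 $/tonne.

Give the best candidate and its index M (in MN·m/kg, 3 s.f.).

magnesium alloy, M = 26.1 MN·m/kg

Screen on constraints: k ≥ 4.75 W/(m·K); cost ≤ 51 $/kg. Survivors: titanium alloy, magnesium alloy.
Normalizing units and computing the index:
  titanium alloy: E = 107.1 GPa, ρ = 4510 kg/m³
  magnesium alloy: E = 46.40 GPa, ρ = 1778 kg/m³
  magnesium alloy: M = 26.1 MN·m/kg
  titanium alloy: M = 23.7 MN·m/kg
Highest index: magnesium alloy.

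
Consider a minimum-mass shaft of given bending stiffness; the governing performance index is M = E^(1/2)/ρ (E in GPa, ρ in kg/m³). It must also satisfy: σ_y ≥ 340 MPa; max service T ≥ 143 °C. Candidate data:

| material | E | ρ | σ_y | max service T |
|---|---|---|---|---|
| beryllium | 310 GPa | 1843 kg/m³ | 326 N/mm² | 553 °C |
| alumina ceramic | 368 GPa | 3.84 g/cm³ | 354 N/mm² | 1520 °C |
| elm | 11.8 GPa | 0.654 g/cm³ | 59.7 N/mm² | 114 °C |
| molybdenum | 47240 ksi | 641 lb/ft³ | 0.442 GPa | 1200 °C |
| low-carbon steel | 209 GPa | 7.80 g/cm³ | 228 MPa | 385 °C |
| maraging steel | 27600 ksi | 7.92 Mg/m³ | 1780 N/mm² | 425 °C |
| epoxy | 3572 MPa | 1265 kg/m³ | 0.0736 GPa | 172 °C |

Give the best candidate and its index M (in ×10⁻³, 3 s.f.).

alumina ceramic, M = 5.00×10⁻³

Screen on constraints: σ_y ≥ 340 MPa; max service T ≥ 143 °C. Survivors: alumina ceramic, molybdenum, maraging steel.
Putting every candidate on a common basis:
  alumina ceramic: E = 368.0 GPa, ρ = 3840 kg/m³
  molybdenum: E = 325.7 GPa, ρ = 10270 kg/m³
  maraging steel: E = 190.3 GPa, ρ = 7920 kg/m³
  alumina ceramic: M = 5.00×10⁻³
  molybdenum: M = 1.76×10⁻³
  maraging steel: M = 1.74×10⁻³
The maximum is for alumina ceramic.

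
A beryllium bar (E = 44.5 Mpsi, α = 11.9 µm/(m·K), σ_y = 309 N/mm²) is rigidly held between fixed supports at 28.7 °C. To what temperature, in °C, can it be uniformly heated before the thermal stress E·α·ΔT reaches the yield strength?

E = 44.5 Mpsi = 306.8 GPa.
σ_y = 309 N/mm² = 309.0 MPa.
E·α·ΔT = 309.0 MPa ⇒ ΔT = 309.0 / (306.8×10³ × 11.9×10⁻⁶) = 84.63 K.
T = 28.7 + 84.63 = 113.3 °C.

113 °C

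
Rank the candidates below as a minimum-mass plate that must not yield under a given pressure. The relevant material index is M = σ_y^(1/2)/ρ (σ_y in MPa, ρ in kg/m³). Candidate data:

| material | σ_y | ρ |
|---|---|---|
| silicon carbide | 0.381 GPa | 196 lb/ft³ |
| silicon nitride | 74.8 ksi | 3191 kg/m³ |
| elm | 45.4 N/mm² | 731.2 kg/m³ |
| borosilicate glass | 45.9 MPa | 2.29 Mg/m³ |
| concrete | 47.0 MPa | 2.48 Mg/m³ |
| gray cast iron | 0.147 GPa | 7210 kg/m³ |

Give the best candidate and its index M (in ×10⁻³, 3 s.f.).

In SI units:
  silicon carbide: σ_y = 381.0 MPa, ρ = 3140 kg/m³
  silicon nitride: σ_y = 515.7 MPa, ρ = 3191 kg/m³
  elm: σ_y = 45.40 MPa, ρ = 731.2 kg/m³
  borosilicate glass: σ_y = 45.90 MPa, ρ = 2290 kg/m³
  concrete: σ_y = 47.00 MPa, ρ = 2480 kg/m³
  gray cast iron: σ_y = 147.0 MPa, ρ = 7210 kg/m³
  elm: M = 9.21×10⁻³
  silicon nitride: M = 7.12×10⁻³
  silicon carbide: M = 6.22×10⁻³
  borosilicate glass: M = 2.96×10⁻³
  concrete: M = 2.76×10⁻³
  gray cast iron: M = 1.68×10⁻³
Elm has the largest M.

elm, M = 9.21×10⁻³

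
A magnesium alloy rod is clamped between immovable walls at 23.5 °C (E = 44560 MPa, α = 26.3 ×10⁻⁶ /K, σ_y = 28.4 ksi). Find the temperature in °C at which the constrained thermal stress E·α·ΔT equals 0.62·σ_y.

127 °C

E = 44560 MPa = 44.56 GPa.
σ_y = 28.4 ksi = 195.8 MPa.
E·α·ΔT = 121.4 MPa ⇒ ΔT = 121.4 / (44.56×10³ × 26.3×10⁻⁶) = 103.6 K.
T = 23.5 + 103.6 = 127.1 °C.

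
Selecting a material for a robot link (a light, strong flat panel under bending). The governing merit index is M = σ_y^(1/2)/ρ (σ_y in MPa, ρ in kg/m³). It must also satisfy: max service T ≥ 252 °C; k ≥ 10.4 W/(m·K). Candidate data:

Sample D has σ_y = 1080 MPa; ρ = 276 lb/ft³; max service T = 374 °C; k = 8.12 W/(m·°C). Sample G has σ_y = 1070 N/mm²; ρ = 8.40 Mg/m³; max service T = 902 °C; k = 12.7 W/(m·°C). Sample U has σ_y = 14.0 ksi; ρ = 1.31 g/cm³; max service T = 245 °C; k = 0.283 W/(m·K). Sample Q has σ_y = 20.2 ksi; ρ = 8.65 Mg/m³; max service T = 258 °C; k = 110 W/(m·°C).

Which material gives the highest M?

sample G

Screen on constraints: max service T ≥ 252 °C; k ≥ 10.4 W/(m·K). Survivors: sample G, sample Q.
Convert each candidate to consistent units, then evaluate M:
  sample G: σ_y = 1070 MPa, ρ = 8400 kg/m³
  sample Q: σ_y = 139.3 MPa, ρ = 8650 kg/m³
  sample G: M = 3.89×10⁻³
  sample Q: M = 1.36×10⁻³
Sample G ranks first.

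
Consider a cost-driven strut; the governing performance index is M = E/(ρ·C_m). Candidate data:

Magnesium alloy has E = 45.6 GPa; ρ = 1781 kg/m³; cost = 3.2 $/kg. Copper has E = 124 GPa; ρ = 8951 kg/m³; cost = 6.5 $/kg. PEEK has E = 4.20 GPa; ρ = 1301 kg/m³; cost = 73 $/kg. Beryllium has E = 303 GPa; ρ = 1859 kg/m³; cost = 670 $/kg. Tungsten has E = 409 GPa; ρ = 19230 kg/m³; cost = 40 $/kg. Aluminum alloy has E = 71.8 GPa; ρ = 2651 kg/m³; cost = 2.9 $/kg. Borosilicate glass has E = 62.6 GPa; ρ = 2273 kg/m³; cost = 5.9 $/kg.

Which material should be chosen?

aluminum alloy

Per-candidate index values:
  aluminum alloy: M = 9.34 MN·m per $
  magnesium alloy: M = 8.00 MN·m per $
  borosilicate glass: M = 4.67 MN·m per $
  copper: M = 2.13 MN·m per $
  tungsten: M = 0.532 MN·m per $
  beryllium: M = 0.243 MN·m per $
  PEEK: M = 0.0442 MN·m per $
Aluminum alloy has the largest M.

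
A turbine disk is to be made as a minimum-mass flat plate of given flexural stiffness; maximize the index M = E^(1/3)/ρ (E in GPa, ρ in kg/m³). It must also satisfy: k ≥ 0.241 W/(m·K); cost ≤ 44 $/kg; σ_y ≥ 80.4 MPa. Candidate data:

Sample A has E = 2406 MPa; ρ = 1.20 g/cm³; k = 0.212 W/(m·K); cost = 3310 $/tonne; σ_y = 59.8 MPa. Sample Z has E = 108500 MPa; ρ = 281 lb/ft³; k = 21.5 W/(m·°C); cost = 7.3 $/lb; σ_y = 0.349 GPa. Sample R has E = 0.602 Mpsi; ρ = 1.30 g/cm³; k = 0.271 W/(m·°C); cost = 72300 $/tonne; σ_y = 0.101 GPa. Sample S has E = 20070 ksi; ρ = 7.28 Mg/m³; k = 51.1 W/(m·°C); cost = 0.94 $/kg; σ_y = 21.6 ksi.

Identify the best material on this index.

sample Z

Screen on constraints: k ≥ 0.241 W/(m·K); cost ≤ 44 $/kg; σ_y ≥ 80.4 MPa. Survivors: sample Z, sample S.
Convert each candidate to consistent units, then evaluate M:
  sample Z: E = 108.5 GPa, ρ = 4501 kg/m³
  sample S: E = 138.4 GPa, ρ = 7280 kg/m³
  sample Z: M = 1.06×10⁻³
  sample S: M = 0.710×10⁻³
Highest index: sample Z.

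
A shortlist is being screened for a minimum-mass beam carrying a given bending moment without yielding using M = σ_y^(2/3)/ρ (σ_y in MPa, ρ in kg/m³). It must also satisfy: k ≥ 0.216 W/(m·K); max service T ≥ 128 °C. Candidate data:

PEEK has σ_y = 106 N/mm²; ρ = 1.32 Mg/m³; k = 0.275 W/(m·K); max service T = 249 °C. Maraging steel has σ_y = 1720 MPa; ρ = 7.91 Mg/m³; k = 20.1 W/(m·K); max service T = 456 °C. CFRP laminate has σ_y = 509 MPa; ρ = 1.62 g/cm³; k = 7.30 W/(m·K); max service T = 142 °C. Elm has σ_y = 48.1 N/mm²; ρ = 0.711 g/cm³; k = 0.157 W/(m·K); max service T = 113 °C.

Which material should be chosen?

Screen on constraints: k ≥ 0.216 W/(m·K); max service T ≥ 128 °C. Survivors: PEEK, maraging steel, CFRP laminate.
Convert each candidate to consistent units, then evaluate M:
  PEEK: σ_y = 106.0 MPa, ρ = 1320 kg/m³
  maraging steel: σ_y = 1720 MPa, ρ = 7910 kg/m³
  CFRP laminate: σ_y = 509.0 MPa, ρ = 1620 kg/m³
  CFRP laminate: M = 39.4×10⁻³
  maraging steel: M = 18.1×10⁻³
  PEEK: M = 17.0×10⁻³
CFRP laminate ranks first.

CFRP laminate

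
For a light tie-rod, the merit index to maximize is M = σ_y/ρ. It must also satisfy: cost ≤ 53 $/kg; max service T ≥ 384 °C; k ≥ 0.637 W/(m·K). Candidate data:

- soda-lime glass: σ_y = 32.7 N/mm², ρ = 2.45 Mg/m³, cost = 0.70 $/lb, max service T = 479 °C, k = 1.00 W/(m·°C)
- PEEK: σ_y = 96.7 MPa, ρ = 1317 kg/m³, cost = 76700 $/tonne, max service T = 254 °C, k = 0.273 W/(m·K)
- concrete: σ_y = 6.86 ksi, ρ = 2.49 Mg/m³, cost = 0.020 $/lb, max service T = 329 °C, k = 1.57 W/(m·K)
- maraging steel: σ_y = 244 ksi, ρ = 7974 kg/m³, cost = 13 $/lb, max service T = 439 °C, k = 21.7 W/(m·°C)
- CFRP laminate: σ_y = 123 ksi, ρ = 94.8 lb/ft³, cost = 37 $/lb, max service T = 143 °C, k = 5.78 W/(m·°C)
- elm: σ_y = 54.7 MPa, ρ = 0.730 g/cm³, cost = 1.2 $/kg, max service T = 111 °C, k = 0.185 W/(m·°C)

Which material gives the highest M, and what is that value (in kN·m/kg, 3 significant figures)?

Screen on constraints: cost ≤ 53 $/kg; max service T ≥ 384 °C; k ≥ 0.637 W/(m·K). Survivors: soda-lime glass, maraging steel.
Putting every candidate on a common basis:
  soda-lime glass: σ_y = 32.70 MPa, ρ = 2450 kg/m³
  maraging steel: σ_y = 1682 MPa, ρ = 7974 kg/m³
  maraging steel: M = 211 kN·m/kg
  soda-lime glass: M = 13.3 kN·m/kg
Maraging steel ranks first.

maraging steel, M = 211 kN·m/kg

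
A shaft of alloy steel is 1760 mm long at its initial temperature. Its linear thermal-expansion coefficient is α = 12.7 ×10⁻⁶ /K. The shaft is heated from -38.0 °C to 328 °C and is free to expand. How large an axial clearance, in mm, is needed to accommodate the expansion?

ΔT = 328 − (-38.0) = 366.0 K.
ΔL = α·L₀·ΔT = 12.7×10⁻⁶ × 1760 mm × 366.0 K = 8.18 mm.

8.18 mm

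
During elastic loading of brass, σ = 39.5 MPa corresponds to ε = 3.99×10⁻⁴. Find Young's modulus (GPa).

99.0 GPa

E = σ/ε = 39.5 MPa / 3.99×10⁻⁴ = 99000 MPa = 99.0 GPa.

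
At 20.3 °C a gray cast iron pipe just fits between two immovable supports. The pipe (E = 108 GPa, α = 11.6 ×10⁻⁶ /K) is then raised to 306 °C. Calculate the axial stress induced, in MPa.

ΔT = 285.7 K. Constrained thermal stress σ = E·α·ΔT = 108.0×10³ MPa × 11.6×10⁻⁶ × 285.7 = 358 MPa (compressive).

358 MPa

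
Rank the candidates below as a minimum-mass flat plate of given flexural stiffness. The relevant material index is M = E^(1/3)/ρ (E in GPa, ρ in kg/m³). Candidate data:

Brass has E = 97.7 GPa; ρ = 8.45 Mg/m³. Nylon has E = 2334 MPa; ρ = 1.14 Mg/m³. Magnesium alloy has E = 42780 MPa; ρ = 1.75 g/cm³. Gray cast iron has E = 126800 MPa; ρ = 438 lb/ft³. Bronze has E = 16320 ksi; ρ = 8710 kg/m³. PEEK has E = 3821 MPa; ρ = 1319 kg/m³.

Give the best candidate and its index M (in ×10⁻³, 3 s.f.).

magnesium alloy, M = 2.00×10⁻³

Convert each candidate to consistent units, then evaluate M:
  brass: E = 97.70 GPa, ρ = 8450 kg/m³
  nylon: E = 2.334 GPa, ρ = 1140 kg/m³
  magnesium alloy: E = 42.78 GPa, ρ = 1750 kg/m³
  gray cast iron: E = 126.8 GPa, ρ = 7016 kg/m³
  bronze: E = 112.5 GPa, ρ = 8710 kg/m³
  PEEK: E = 3.821 GPa, ρ = 1319 kg/m³
  magnesium alloy: M = 2.00×10⁻³
  PEEK: M = 1.19×10⁻³
  nylon: M = 1.16×10⁻³
  gray cast iron: M = 0.716×10⁻³
  bronze: M = 0.554×10⁻³
  brass: M = 0.545×10⁻³
Highest index: magnesium alloy.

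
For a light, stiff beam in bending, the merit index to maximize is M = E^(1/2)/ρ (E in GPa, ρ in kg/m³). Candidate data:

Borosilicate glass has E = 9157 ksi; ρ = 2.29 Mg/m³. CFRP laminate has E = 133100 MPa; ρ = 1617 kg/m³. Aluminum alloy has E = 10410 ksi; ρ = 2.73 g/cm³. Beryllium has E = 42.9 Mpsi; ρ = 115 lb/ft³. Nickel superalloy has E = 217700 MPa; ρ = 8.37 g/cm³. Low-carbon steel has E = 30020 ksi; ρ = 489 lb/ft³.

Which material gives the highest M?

In SI units:
  borosilicate glass: E = 63.14 GPa, ρ = 2290 kg/m³
  CFRP laminate: E = 133.1 GPa, ρ = 1617 kg/m³
  aluminum alloy: E = 71.77 GPa, ρ = 2730 kg/m³
  beryllium: E = 295.8 GPa, ρ = 1842 kg/m³
  nickel superalloy: E = 217.7 GPa, ρ = 8370 kg/m³
  low-carbon steel: E = 207.0 GPa, ρ = 7833 kg/m³
  beryllium: M = 9.34×10⁻³
  CFRP laminate: M = 7.13×10⁻³
  borosilicate glass: M = 3.47×10⁻³
  aluminum alloy: M = 3.10×10⁻³
  low-carbon steel: M = 1.84×10⁻³
  nickel superalloy: M = 1.76×10⁻³
Beryllium has the largest M.

beryllium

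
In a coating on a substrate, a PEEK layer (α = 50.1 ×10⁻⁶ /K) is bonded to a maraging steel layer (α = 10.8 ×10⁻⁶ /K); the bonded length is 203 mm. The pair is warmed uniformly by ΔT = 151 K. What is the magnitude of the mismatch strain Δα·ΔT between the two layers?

5.93×10⁻³

Δα = |50.1 − 10.8|×10⁻⁶/K = 39.3×10⁻⁶/K.
Mismatch strain = Δα·ΔT = 39.3×10⁻⁶ × 151.0 = 5.93×10⁻³.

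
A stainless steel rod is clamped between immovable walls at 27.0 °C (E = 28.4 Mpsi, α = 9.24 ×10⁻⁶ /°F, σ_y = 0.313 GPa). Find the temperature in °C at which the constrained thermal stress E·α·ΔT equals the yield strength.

E = 28.4 Mpsi = 195.8 GPa.
α = 9.24×10⁻⁶/°F × 9/5 = 16.6×10⁻⁶/K.
σ_y = 0.313 GPa = 313.0 MPa.
E·α·ΔT = 313.0 MPa ⇒ ΔT = 313.0 / (195.8×10³ × 16.6×10⁻⁶) = 96.11 K.
T = 27.0 + 96.11 = 123.1 °C.

123 °C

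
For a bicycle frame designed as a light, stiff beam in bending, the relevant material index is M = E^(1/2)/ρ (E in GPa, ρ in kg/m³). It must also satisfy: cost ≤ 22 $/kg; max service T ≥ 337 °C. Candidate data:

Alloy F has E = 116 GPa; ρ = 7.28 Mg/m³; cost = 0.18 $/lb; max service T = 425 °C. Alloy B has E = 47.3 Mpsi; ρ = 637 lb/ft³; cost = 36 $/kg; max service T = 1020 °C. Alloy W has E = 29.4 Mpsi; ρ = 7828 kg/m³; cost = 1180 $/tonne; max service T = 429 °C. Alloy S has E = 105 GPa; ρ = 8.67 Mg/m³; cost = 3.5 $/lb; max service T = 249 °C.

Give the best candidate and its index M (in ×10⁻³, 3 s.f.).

Screen on constraints: cost ≤ 22 $/kg; max service T ≥ 337 °C. Survivors: alloy F, alloy W.
Convert each candidate to consistent units, then evaluate M:
  alloy F: E = 116.0 GPa, ρ = 7280 kg/m³
  alloy W: E = 202.7 GPa, ρ = 7828 kg/m³
  alloy W: M = 1.82×10⁻³
  alloy F: M = 1.48×10⁻³
The maximum is for alloy W.

alloy W, M = 1.82×10⁻³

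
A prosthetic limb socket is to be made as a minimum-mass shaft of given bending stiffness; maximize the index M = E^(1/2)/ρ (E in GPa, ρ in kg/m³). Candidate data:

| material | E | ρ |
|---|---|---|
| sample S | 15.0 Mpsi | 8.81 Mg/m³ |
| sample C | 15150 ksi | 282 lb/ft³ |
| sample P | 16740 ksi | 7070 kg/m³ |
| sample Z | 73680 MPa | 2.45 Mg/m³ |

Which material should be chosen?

sample Z

After converting to SI:
  sample S: E = 103.4 GPa, ρ = 8810 kg/m³
  sample C: E = 104.5 GPa, ρ = 4517 kg/m³
  sample P: E = 115.4 GPa, ρ = 7070 kg/m³
  sample Z: E = 73.68 GPa, ρ = 2450 kg/m³
  sample Z: M = 3.50×10⁻³
  sample C: M = 2.26×10⁻³
  sample P: M = 1.52×10⁻³
  sample S: M = 1.15×10⁻³
Highest index: sample Z.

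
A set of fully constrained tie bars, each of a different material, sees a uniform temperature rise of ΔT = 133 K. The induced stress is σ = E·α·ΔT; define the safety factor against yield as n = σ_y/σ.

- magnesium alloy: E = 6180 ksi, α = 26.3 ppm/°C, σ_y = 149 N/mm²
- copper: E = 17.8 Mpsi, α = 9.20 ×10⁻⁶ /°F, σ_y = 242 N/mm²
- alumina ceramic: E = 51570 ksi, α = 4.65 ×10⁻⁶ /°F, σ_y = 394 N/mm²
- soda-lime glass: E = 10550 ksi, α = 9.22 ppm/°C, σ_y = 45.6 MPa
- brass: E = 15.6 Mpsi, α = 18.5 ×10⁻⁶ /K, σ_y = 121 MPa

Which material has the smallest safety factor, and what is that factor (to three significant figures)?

brass, n = 0.457

In consistent units (E in GPa, α in ×10⁻⁶/K, σ_y in MPa):
  magnesium alloy: E = 42.61, α = 26.3, σ_y = 149.0 → σ = 149 MPa, n = 1.00
  copper: E = 122.7, α = 16.6, σ_y = 242.0 → σ = 270 MPa, n = 0.895
  alumina ceramic: E = 355.6, α = 8.37, σ_y = 394.0 → σ = 396 MPa, n = 0.995
  soda-lime glass: E = 72.74, α = 9.22, σ_y = 45.60 → σ = 89.2 MPa, n = 0.511
  brass: E = 107.6, α = 18.5, σ_y = 121.0 → σ = 265 MPa, n = 0.457
Brass has the lowest safety factor, n = 0.457.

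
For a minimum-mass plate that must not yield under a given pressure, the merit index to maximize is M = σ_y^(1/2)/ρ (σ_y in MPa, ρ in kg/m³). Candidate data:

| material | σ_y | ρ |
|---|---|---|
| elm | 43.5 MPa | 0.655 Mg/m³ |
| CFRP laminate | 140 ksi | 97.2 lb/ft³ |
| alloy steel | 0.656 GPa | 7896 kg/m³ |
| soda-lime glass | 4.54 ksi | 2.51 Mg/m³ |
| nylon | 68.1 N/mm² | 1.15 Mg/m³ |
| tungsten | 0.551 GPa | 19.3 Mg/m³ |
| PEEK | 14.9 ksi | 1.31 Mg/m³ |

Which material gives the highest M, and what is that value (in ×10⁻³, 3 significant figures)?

CFRP laminate, M = 20.0×10⁻³

Convert each candidate to consistent units, then evaluate M:
  elm: σ_y = 43.50 MPa, ρ = 655.0 kg/m³
  CFRP laminate: σ_y = 965.3 MPa, ρ = 1557 kg/m³
  alloy steel: σ_y = 656.0 MPa, ρ = 7896 kg/m³
  soda-lime glass: σ_y = 31.30 MPa, ρ = 2510 kg/m³
  nylon: σ_y = 68.10 MPa, ρ = 1150 kg/m³
  tungsten: σ_y = 551.0 MPa, ρ = 19300 kg/m³
  PEEK: σ_y = 102.7 MPa, ρ = 1310 kg/m³
  CFRP laminate: M = 20.0×10⁻³
  elm: M = 10.1×10⁻³
  PEEK: M = 7.74×10⁻³
  nylon: M = 7.18×10⁻³
  alloy steel: M = 3.24×10⁻³
  soda-lime glass: M = 2.23×10⁻³
  tungsten: M = 1.22×10⁻³
Highest index: CFRP laminate.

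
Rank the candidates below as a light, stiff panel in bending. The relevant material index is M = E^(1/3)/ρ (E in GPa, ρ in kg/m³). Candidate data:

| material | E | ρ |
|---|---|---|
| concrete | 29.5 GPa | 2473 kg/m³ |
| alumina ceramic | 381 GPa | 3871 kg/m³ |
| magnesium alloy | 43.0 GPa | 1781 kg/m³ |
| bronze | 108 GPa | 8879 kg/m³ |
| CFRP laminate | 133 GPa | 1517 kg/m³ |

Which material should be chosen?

Evaluate M for each candidate:
  CFRP laminate: M = 3.36×10⁻³
  magnesium alloy: M = 1.97×10⁻³
  alumina ceramic: M = 1.87×10⁻³
  concrete: M = 1.25×10⁻³
  bronze: M = 0.536×10⁻³
CFRP laminate ranks first.

CFRP laminate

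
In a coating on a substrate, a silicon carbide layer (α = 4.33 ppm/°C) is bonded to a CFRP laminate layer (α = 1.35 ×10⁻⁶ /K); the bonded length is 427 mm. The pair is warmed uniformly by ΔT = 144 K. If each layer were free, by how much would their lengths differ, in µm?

Δα = |4.33 − 1.35|×10⁻⁶/K = 2.98×10⁻⁶/K.
ΔL_mismatch = Δα·L·ΔT = 2.98×10⁻⁶ × 427.0 mm × 144.0 K = 183 µm.

183 µm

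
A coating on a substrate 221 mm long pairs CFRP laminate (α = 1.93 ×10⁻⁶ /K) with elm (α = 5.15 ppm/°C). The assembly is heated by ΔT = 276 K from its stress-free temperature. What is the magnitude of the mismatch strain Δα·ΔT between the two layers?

Δα = |1.93 − 5.15|×10⁻⁶/K = 3.22×10⁻⁶/K.
Mismatch strain = Δα·ΔT = 3.22×10⁻⁶ × 276.0 = 8.89×10⁻⁴.

8.89×10⁻⁴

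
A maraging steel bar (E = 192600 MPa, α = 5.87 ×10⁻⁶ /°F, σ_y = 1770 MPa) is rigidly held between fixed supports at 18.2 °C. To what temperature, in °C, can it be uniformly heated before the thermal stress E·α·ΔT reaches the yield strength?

E = 192600 MPa = 192.6 GPa.
α = 5.87×10⁻⁶/°F × 9/5 = 10.6×10⁻⁶/K.
E·α·ΔT = 1770 MPa ⇒ ΔT = 1770 / (192.6×10³ × 10.6×10⁻⁶) = 869.8 K.
T = 18.2 + 869.8 = 888.0 °C.

888 °C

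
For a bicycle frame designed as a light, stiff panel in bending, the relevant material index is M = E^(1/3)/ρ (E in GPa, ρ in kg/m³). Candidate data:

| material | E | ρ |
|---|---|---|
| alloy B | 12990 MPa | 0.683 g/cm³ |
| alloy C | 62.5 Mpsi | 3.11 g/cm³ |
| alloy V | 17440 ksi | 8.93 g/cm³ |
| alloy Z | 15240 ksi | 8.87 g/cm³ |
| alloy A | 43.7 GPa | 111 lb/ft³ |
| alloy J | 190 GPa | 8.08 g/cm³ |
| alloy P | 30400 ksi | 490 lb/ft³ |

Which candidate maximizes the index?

Normalizing units and computing the index:
  alloy B: E = 12.99 GPa, ρ = 683.0 kg/m³
  alloy C: E = 430.9 GPa, ρ = 3110 kg/m³
  alloy V: E = 120.2 GPa, ρ = 8930 kg/m³
  alloy Z: E = 105.1 GPa, ρ = 8870 kg/m³
  alloy A: E = 43.70 GPa, ρ = 1778 kg/m³
  alloy J: E = 190.0 GPa, ρ = 8080 kg/m³
  alloy P: E = 209.6 GPa, ρ = 7849 kg/m³
  alloy B: M = 3.44×10⁻³
  alloy C: M = 2.43×10⁻³
  alloy A: M = 1.98×10⁻³
  alloy P: M = 0.757×10⁻³
  alloy J: M = 0.711×10⁻³
  alloy V: M = 0.553×10⁻³
  alloy Z: M = 0.532×10⁻³
The maximum is for alloy B.

alloy B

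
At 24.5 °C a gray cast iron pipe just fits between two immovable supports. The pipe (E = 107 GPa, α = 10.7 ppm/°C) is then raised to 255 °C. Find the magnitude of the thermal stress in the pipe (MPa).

264 MPa

ΔT = 230.5 K. Constrained thermal stress σ = E·α·ΔT = 107.0×10³ MPa × 10.7×10⁻⁶ × 230.5 = 264 MPa (compressive).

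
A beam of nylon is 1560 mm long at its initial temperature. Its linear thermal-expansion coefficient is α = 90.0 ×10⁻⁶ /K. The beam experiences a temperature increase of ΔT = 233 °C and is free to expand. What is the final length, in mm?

1592.7 mm

ΔL = α·L₀·ΔT = 90.0×10⁻⁶ × 1560 mm × 233.0 K = 32.7 mm.
L = L₀ + ΔL = 1560 + 32.7 = 1592.7 mm.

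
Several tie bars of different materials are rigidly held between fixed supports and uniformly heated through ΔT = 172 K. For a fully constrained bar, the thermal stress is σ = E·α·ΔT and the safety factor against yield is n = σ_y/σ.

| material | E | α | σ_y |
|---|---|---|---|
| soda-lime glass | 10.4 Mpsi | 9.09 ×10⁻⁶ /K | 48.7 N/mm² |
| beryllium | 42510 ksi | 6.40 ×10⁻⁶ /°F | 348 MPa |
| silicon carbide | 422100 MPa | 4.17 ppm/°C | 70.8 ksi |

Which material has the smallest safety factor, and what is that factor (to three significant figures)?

soda-lime glass, n = 0.434

Per material, after unit conversion:
  soda-lime glass: E = 71.71, α = 9.09, σ_y = 48.70 → σ = 112 MPa, n = 0.434
  beryllium: E = 293.1, α = 11.5, σ_y = 348.0 → σ = 581 MPa, n = 0.599
  silicon carbide: E = 422.1, α = 4.17, σ_y = 488.1 → σ = 303 MPa, n = 1.61
Soda-lime glass has the lowest safety factor, n = 0.434.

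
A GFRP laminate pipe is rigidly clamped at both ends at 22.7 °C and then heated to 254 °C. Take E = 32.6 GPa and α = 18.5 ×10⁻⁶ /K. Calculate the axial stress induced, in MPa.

139 MPa

ΔT = 231.3 K. Constrained thermal stress σ = E·α·ΔT = 32.60×10³ MPa × 18.5×10⁻⁶ × 231.3 = 139 MPa (compressive).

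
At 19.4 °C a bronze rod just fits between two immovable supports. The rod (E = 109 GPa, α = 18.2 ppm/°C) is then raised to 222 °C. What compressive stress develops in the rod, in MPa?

402 MPa

ΔT = 202.6 K. Constrained thermal stress σ = E·α·ΔT = 109.0×10³ MPa × 18.2×10⁻⁶ × 202.6 = 402 MPa (compressive).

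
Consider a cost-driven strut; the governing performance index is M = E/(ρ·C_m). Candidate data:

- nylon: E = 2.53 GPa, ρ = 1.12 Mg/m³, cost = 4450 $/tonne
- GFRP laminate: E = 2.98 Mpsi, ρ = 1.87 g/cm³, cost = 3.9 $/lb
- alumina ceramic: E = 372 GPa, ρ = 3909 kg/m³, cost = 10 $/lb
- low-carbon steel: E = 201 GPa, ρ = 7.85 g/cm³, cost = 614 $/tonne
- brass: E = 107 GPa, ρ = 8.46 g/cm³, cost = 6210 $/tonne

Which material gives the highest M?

Putting every candidate on a common basis:
  nylon: E = 2.530 GPa, ρ = 1120 kg/m³, cost = 4.450 $/kg
  GFRP laminate: E = 20.55 GPa, ρ = 1870 kg/m³, cost = 8.598 $/kg
  alumina ceramic: E = 372.0 GPa, ρ = 3909 kg/m³, cost = 22.05 $/kg
  low-carbon steel: E = 201.0 GPa, ρ = 7850 kg/m³, cost = 0.6140 $/kg
  brass: E = 107.0 GPa, ρ = 8460 kg/m³, cost = 6.210 $/kg
  low-carbon steel: M = 41.7 MN·m per $
  alumina ceramic: M = 4.32 MN·m per $
  brass: M = 2.04 MN·m per $
  GFRP laminate: M = 1.28 MN·m per $
  nylon: M = 0.508 MN·m per $
Highest index: low-carbon steel.

low-carbon steel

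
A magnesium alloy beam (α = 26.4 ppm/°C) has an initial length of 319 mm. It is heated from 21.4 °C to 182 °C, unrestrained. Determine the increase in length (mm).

1.35 mm

ΔT = 182 − 21.4 = 160.6 K.
ΔL = α·L₀·ΔT = 26.4×10⁻⁶ × 319 mm × 160.6 K = 1.35 mm.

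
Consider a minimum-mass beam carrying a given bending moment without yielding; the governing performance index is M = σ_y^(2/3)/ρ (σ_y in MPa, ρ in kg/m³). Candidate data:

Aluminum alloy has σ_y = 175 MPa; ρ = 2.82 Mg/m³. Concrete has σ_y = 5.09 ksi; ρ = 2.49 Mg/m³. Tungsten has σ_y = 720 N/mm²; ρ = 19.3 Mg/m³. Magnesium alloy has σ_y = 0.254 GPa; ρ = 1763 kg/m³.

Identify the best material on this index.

magnesium alloy

In SI units:
  aluminum alloy: σ_y = 175.0 MPa, ρ = 2820 kg/m³
  concrete: σ_y = 35.09 MPa, ρ = 2490 kg/m³
  tungsten: σ_y = 720.0 MPa, ρ = 19300 kg/m³
  magnesium alloy: σ_y = 254.0 MPa, ρ = 1763 kg/m³
  magnesium alloy: M = 22.7×10⁻³
  aluminum alloy: M = 11.1×10⁻³
  concrete: M = 4.30×10⁻³
  tungsten: M = 4.16×10⁻³
The maximum is for magnesium alloy.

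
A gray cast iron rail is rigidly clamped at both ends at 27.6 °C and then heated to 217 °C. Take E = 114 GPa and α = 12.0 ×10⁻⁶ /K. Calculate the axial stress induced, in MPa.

ΔT = 189.4 K. Constrained thermal stress σ = E·α·ΔT = 114.0×10³ MPa × 12.0×10⁻⁶ × 189.4 = 259 MPa (compressive).

259 MPa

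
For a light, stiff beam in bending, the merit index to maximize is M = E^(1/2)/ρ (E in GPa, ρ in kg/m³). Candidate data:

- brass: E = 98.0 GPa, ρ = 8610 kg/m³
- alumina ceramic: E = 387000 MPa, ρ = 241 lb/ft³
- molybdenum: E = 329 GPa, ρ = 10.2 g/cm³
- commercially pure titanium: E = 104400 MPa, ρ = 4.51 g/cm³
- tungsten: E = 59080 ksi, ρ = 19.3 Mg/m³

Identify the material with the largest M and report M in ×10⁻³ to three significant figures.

alumina ceramic, M = 5.10×10⁻³

Convert each candidate to consistent units, then evaluate M:
  brass: E = 98.00 GPa, ρ = 8610 kg/m³
  alumina ceramic: E = 387.0 GPa, ρ = 3860 kg/m³
  molybdenum: E = 329.0 GPa, ρ = 10200 kg/m³
  commercially pure titanium: E = 104.4 GPa, ρ = 4510 kg/m³
  tungsten: E = 407.3 GPa, ρ = 19300 kg/m³
  alumina ceramic: M = 5.10×10⁻³
  commercially pure titanium: M = 2.27×10⁻³
  molybdenum: M = 1.78×10⁻³
  brass: M = 1.15×10⁻³
  tungsten: M = 1.05×10⁻³
Alumina ceramic ranks first.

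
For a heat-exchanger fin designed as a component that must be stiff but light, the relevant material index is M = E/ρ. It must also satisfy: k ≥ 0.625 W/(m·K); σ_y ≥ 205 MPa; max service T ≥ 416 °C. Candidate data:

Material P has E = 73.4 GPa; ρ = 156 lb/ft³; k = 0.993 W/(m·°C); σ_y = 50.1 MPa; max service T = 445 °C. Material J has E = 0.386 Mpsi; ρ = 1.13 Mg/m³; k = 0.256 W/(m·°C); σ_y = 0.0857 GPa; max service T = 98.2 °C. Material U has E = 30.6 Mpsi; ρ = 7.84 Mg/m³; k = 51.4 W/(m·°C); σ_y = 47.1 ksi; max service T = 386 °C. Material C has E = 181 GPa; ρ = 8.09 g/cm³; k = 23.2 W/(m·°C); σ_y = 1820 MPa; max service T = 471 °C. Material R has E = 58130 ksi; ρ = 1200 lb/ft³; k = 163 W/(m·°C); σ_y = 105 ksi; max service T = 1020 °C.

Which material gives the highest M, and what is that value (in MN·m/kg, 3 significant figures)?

material C, M = 22.4 MN·m/kg

Screen on constraints: k ≥ 0.625 W/(m·K); σ_y ≥ 205 MPa; max service T ≥ 416 °C. Survivors: material C, material R.
Putting every candidate on a common basis:
  material C: E = 181.0 GPa, ρ = 8090 kg/m³
  material R: E = 400.8 GPa, ρ = 19220 kg/m³
  material C: M = 22.4 MN·m/kg
  material R: M = 20.9 MN·m/kg
Material C has the largest M.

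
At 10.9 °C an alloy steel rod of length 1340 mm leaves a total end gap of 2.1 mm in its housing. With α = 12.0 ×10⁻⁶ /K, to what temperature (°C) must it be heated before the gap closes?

141 °C

α·L₀·ΔT = 2.1 mm ⇒ ΔT = 2.1 / (12.0×10⁻⁶ × 1340.0) = 130.6 K.
T = 10.9 + 130.6 = 141.5 °C.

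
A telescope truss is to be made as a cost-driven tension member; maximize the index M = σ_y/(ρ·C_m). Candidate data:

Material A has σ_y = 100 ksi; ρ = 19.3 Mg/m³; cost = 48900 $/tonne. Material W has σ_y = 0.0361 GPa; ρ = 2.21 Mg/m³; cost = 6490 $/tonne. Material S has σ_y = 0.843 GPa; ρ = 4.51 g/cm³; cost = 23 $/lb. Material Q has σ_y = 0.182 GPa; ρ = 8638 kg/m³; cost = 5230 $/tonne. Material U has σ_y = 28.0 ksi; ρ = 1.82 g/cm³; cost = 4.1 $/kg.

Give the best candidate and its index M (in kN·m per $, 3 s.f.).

material U, M = 25.9 kN·m per $

After converting to SI:
  material A: σ_y = 689.5 MPa, ρ = 19300 kg/m³, cost = 48.90 $/kg
  material W: σ_y = 36.10 MPa, ρ = 2210 kg/m³, cost = 6.490 $/kg
  material S: σ_y = 843.0 MPa, ρ = 4510 kg/m³, cost = 50.71 $/kg
  material Q: σ_y = 182.0 MPa, ρ = 8638 kg/m³, cost = 5.230 $/kg
  material U: σ_y = 193.1 MPa, ρ = 1820 kg/m³, cost = 4.100 $/kg
  material U: M = 25.9 kN·m per $
  material Q: M = 4.03 kN·m per $
  material S: M = 3.69 kN·m per $
  material W: M = 2.52 kN·m per $
  material A: M = 0.731 kN·m per $
Material U has the largest M.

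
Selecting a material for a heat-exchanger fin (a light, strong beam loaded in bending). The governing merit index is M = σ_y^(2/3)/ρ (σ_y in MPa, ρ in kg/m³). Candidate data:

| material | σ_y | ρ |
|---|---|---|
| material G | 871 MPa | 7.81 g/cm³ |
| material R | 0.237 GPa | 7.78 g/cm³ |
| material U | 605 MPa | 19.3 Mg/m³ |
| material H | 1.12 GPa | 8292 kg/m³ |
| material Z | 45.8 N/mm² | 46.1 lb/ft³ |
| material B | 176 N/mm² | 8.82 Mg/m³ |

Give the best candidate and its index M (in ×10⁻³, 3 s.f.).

material Z, M = 17.3×10⁻³

Putting every candidate on a common basis:
  material G: σ_y = 871.0 MPa, ρ = 7810 kg/m³
  material R: σ_y = 237.0 MPa, ρ = 7780 kg/m³
  material U: σ_y = 605.0 MPa, ρ = 19300 kg/m³
  material H: σ_y = 1120 MPa, ρ = 8292 kg/m³
  material Z: σ_y = 45.80 MPa, ρ = 738.5 kg/m³
  material B: σ_y = 176.0 MPa, ρ = 8820 kg/m³
  material Z: M = 17.3×10⁻³
  material H: M = 13.0×10⁻³
  material G: M = 11.7×10⁻³
  material R: M = 4.92×10⁻³
  material U: M = 3.71×10⁻³
  material B: M = 3.56×10⁻³
Highest index: material Z.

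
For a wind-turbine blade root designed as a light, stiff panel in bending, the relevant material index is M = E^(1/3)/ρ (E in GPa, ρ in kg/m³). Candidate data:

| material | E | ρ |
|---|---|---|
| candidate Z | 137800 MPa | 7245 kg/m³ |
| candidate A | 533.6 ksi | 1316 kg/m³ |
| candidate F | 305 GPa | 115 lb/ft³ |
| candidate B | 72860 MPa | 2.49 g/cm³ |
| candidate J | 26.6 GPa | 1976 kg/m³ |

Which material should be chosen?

In SI units:
  candidate Z: E = 137.8 GPa, ρ = 7245 kg/m³
  candidate A: E = 3.679 GPa, ρ = 1316 kg/m³
  candidate F: E = 305.0 GPa, ρ = 1842 kg/m³
  candidate B: E = 72.86 GPa, ρ = 2490 kg/m³
  candidate J: E = 26.60 GPa, ρ = 1976 kg/m³
  candidate F: M = 3.65×10⁻³
  candidate B: M = 1.68×10⁻³
  candidate J: M = 1.51×10⁻³
  candidate A: M = 1.17×10⁻³
  candidate Z: M = 0.713×10⁻³
The maximum is for candidate F.

candidate F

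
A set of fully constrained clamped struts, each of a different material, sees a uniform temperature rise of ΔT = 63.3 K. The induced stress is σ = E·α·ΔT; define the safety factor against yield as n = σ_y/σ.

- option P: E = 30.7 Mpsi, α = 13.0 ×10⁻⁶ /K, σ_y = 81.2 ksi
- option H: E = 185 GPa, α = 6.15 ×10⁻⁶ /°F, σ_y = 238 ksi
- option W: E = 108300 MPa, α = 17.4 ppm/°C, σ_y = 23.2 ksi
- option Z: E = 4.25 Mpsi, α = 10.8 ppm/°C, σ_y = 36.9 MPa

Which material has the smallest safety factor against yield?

With everything in SI (GPa, ×10⁻⁶/K, MPa):
  option P: E = 211.7, α = 13.0, σ_y = 559.9 → σ = 174 MPa, n = 3.21
  option H: E = 185.0, α = 11.1, σ_y = 1641 → σ = 130 MPa, n = 12.7
  option W: E = 108.3, α = 17.4, σ_y = 160.0 → σ = 119 MPa, n = 1.34
  option Z: E = 29.30, α = 10.8, σ_y = 36.90 → σ = 20.0 MPa, n = 1.84
The minimum is option W at n = 1.34.

option W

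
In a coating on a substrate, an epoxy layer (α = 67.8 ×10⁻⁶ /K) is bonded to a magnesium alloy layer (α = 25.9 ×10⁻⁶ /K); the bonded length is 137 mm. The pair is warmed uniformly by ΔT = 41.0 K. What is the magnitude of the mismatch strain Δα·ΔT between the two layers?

Δα = |67.8 − 25.9|×10⁻⁶/K = 41.9×10⁻⁶/K.
Mismatch strain = Δα·ΔT = 41.9×10⁻⁶ × 41.0 = 1.72×10⁻³.

1.72×10⁻³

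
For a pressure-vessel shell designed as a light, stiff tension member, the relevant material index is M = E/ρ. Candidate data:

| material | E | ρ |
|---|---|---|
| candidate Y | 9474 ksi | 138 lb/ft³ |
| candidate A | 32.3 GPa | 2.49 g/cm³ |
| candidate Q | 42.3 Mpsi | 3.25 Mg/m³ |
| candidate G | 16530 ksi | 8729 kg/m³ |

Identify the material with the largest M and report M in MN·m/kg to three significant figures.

In SI units:
  candidate Y: E = 65.32 GPa, ρ = 2211 kg/m³
  candidate A: E = 32.30 GPa, ρ = 2490 kg/m³
  candidate Q: E = 291.6 GPa, ρ = 3250 kg/m³
  candidate G: E = 114.0 GPa, ρ = 8729 kg/m³
  candidate Q: M = 89.7 MN·m/kg
  candidate Y: M = 29.5 MN·m/kg
  candidate G: M = 13.1 MN·m/kg
  candidate A: M = 13.0 MN·m/kg
Candidate Q has the largest M.

candidate Q, M = 89.7 MN·m/kg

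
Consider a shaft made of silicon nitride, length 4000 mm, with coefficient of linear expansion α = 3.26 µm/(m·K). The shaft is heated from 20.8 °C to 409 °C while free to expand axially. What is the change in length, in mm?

5.06 mm

ΔT = 409 − 20.8 = 388.2 K.
ΔL = α·L₀·ΔT = 3.26×10⁻⁶ × 4000 mm × 388.2 K = 5.06 mm.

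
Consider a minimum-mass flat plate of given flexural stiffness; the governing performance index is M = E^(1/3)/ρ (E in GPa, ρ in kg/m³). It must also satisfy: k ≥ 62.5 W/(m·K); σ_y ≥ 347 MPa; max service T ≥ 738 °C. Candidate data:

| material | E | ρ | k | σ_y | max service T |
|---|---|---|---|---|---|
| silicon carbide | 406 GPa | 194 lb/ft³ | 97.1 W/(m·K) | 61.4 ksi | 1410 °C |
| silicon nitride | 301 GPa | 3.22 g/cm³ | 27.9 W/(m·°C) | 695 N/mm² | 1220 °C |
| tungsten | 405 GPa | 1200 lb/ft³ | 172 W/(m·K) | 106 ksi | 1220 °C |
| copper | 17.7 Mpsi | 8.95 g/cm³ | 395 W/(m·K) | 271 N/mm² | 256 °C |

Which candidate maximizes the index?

silicon carbide

Screen on constraints: k ≥ 62.5 W/(m·K); σ_y ≥ 347 MPa; max service T ≥ 738 °C. Survivors: silicon carbide, tungsten.
In SI units:
  silicon carbide: E = 406.0 GPa, ρ = 3108 kg/m³
  tungsten: E = 405.0 GPa, ρ = 19220 kg/m³
  silicon carbide: M = 2.38×10⁻³
  tungsten: M = 0.385×10⁻³
Highest index: silicon carbide.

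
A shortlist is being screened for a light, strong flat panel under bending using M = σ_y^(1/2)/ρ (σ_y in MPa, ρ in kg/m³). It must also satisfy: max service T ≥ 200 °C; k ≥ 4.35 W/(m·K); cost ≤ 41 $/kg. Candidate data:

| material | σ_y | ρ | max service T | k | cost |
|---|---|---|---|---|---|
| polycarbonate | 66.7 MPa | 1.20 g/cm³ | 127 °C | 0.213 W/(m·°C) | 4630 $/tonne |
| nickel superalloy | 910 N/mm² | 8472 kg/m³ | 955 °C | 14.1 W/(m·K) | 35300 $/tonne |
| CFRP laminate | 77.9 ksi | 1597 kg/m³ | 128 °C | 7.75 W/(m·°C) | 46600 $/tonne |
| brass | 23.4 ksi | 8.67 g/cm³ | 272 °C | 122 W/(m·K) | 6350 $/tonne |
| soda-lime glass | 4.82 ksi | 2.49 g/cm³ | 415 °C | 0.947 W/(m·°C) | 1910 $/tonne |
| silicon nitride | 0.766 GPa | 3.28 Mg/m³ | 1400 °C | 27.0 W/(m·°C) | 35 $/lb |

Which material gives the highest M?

Screen on constraints: max service T ≥ 200 °C; k ≥ 4.35 W/(m·K); cost ≤ 41 $/kg. Survivors: nickel superalloy, brass.
In SI units:
  nickel superalloy: σ_y = 910.0 MPa, ρ = 8472 kg/m³
  brass: σ_y = 161.3 MPa, ρ = 8670 kg/m³
  nickel superalloy: M = 3.56×10⁻³
  brass: M = 1.47×10⁻³
Highest index: nickel superalloy.

nickel superalloy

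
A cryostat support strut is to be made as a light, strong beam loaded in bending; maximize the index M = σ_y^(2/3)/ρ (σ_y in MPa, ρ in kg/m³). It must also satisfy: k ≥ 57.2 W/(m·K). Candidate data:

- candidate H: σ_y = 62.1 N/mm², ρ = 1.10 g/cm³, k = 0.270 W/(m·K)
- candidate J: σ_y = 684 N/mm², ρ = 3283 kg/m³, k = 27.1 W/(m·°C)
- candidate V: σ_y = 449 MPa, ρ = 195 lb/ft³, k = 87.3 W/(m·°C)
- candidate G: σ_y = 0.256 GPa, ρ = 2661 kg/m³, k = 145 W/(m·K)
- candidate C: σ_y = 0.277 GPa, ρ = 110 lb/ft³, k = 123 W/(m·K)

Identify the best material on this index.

candidate C

Screen on constraints: k ≥ 57.2 W/(m·K). Survivors: candidate V, candidate G, candidate C.
Normalizing units and computing the index:
  candidate V: σ_y = 449.0 MPa, ρ = 3124 kg/m³
  candidate G: σ_y = 256.0 MPa, ρ = 2661 kg/m³
  candidate C: σ_y = 277.0 MPa, ρ = 1762 kg/m³
  candidate C: M = 24.1×10⁻³
  candidate V: M = 18.8×10⁻³
  candidate G: M = 15.2×10⁻³
Highest index: candidate C.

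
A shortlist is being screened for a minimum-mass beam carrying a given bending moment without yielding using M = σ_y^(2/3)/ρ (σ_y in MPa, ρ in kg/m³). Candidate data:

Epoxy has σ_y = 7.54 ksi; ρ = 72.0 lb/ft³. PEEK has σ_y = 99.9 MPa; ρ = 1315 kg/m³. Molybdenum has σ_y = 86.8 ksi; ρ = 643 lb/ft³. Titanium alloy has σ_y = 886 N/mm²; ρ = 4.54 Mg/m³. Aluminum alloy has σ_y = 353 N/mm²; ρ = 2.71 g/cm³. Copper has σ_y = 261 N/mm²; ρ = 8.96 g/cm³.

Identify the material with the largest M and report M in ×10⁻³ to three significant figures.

After converting to SI:
  epoxy: σ_y = 51.99 MPa, ρ = 1153 kg/m³
  PEEK: σ_y = 99.90 MPa, ρ = 1315 kg/m³
  molybdenum: σ_y = 598.5 MPa, ρ = 10300 kg/m³
  titanium alloy: σ_y = 886.0 MPa, ρ = 4540 kg/m³
  aluminum alloy: σ_y = 353.0 MPa, ρ = 2710 kg/m³
  copper: σ_y = 261.0 MPa, ρ = 8960 kg/m³
  titanium alloy: M = 20.3×10⁻³
  aluminum alloy: M = 18.4×10⁻³
  PEEK: M = 16.4×10⁻³
  epoxy: M = 12.1×10⁻³
  molybdenum: M = 6.89×10⁻³
  copper: M = 4.56×10⁻³
Highest index: titanium alloy.

titanium alloy, M = 20.3×10⁻³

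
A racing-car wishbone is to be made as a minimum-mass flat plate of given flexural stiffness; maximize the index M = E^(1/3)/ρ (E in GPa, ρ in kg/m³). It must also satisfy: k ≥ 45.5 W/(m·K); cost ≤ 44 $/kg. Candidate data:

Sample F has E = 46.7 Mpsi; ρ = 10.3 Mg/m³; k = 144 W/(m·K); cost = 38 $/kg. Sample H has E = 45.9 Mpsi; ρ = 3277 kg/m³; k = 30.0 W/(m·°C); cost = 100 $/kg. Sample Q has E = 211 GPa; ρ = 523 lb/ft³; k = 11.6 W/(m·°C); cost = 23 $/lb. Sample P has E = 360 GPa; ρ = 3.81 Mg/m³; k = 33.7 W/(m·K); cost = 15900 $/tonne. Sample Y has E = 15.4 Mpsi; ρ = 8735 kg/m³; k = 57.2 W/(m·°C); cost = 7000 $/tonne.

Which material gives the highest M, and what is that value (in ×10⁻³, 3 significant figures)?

sample F, M = 0.665×10⁻³

Screen on constraints: k ≥ 45.5 W/(m·K); cost ≤ 44 $/kg. Survivors: sample F, sample Y.
In SI units:
  sample F: E = 322.0 GPa, ρ = 10300 kg/m³
  sample Y: E = 106.2 GPa, ρ = 8735 kg/m³
  sample F: M = 0.665×10⁻³
  sample Y: M = 0.542×10⁻³
The maximum is for sample F.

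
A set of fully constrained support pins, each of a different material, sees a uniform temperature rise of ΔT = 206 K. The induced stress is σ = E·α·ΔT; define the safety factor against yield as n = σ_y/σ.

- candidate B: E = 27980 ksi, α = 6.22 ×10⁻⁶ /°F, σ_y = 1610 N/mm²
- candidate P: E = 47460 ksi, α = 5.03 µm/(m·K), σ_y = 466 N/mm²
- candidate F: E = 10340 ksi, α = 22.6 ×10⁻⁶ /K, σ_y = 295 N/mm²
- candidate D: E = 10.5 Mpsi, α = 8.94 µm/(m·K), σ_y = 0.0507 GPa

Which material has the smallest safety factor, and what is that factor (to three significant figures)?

candidate D, n = 0.380

With everything in SI (GPa, ×10⁻⁶/K, MPa):
  candidate B: E = 192.9, α = 11.2, σ_y = 1610 → σ = 445 MPa, n = 3.62
  candidate P: E = 327.2, α = 5.03, σ_y = 466.0 → σ = 339 MPa, n = 1.37
  candidate F: E = 71.29, α = 22.6, σ_y = 295.0 → σ = 332 MPa, n = 0.889
  candidate D: E = 72.39, α = 8.94, σ_y = 50.70 → σ = 133 MPa, n = 0.380
Smallest n: candidate D with n = 0.380.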